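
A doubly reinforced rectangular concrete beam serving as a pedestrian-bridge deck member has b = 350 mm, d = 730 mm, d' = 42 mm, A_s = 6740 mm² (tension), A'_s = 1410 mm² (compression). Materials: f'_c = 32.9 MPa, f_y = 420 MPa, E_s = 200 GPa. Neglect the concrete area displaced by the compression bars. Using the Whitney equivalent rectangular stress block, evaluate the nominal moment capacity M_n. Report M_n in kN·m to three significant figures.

M_n ≈ 1790 kN·m

Assume both tension and compression steel yield.
Net tension couple steel: A_s − A'_s = 5330 mm².
a = (A_s − A'_s) f_y / (0.85 f'_c b) = 2238600/(0.85 × 32.9 × 350) = 228.71 mm.
c = a/β₁ = 228.71/0.815 = 280.63 mm; ε'_s = 0.003(c − d')/c = 0.0026 ≥ f_y/E_s = 0.0021, so compression steel does yield.
M_n = (A_s − A'_s) f_y (d − a/2) + A'_s f_y (d − d') = [2238600 × (730 − 114.355) + 592200 × (730 − 42)] × 10⁻⁶ = 1378.18 + 407.43 = 1785.61 kN·m.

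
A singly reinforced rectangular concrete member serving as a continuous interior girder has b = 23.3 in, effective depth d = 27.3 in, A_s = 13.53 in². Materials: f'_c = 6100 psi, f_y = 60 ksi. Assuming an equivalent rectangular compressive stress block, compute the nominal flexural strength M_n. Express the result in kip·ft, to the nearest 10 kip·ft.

T = A_s f_y = 13.53 × 60 = 811.8 kips.
a = T/(0.85 f'_c b) = 811.8/(0.85 × 6.1 × 23.3) = 6.720 in.
M_n = T(d − a/2) = 811.8 × (27.3 − 3.36) = 19434.5 kip·in = 19434.5/12 = 1619.54 kip·ft.

M_n ≈ 1620 kip·ft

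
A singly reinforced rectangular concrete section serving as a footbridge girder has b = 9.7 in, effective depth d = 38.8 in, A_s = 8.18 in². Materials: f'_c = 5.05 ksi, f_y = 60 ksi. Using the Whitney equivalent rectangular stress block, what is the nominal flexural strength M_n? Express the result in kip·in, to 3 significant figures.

T = A_s f_y = 8.18 × 60 = 490.8 kips.
a = T/(0.85 f'_c b) = 490.8/(0.85 × 5.05 × 9.7) = 11.788 in.
M_n = T(d − a/2) = 490.8 × (38.8 − 5.894) = 16150.3 kip·in.

M_n ≈ 16200 kip·in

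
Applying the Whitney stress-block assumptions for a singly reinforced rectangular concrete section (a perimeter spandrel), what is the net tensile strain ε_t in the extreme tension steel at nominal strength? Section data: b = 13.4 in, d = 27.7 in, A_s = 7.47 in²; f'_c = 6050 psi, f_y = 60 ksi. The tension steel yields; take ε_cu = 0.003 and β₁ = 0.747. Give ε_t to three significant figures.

ε_t ≈ 0.00654

a = A_s f_y/(0.85 f'_c b) = 6.504 in.
β₁ = 0.747, so c = a/β₁ = 6.504/0.747 = 8.707 in.
From the linear strain diagram with ε_cu = 0.003: ε_t = 0.003 (d − c)/c = 0.003 × (27.7 − 8.707)/8.707 = 0.00654.
Since ε_t ≥ 0.005, the section is tension-controlled.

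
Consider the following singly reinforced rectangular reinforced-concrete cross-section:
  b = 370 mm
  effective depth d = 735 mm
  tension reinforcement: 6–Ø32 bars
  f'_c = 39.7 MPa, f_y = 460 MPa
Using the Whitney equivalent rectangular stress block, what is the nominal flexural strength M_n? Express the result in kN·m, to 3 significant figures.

M_n ≈ 1430 kN·m

A_s = 6 × 804 = 4824 mm².
T = A_s f_y = 4824 × 460 = 2219040 N = 2219.04 kN.
From C = T: a = T/(0.85 f'_c b) = 2219040/(0.85 × 39.7 × 370) = 177.73 mm.
M_n = T(d − a/2) = 2219.04 kN × (735 − 88.865) mm = 1433.80 kN·m.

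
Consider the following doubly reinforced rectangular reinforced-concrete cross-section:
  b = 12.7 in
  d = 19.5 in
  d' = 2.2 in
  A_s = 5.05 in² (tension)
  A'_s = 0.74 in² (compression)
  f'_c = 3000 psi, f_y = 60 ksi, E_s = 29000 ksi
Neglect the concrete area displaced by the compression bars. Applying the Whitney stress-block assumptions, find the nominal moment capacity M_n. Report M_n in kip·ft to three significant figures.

M_n ≈ 398 kip·ft

Assume both steels yield.
a = (A_s − A'_s) f_y/(0.85 f'_c b) = (5.05 − 0.74) × 60/(0.85 × 3 × 12.7) = 7.985 in.
c = a/β₁ = 7.985/0.85 = 9.394 in; ε'_s = 0.003(c − d')/c = 0.0023 ≥ ε_y = 0.0021, so the compression steel yields.
M_n = (A_s − A'_s) f_y (d − a/2) + A'_s f_y (d − d') = 258.6 × (19.5 − 3.9925) + 44.4 × (19.5 − 2.2) = 4010.2 + 768.1 = 4778.3 kip·in = 4778.3/12 = 398.19 kip·ft.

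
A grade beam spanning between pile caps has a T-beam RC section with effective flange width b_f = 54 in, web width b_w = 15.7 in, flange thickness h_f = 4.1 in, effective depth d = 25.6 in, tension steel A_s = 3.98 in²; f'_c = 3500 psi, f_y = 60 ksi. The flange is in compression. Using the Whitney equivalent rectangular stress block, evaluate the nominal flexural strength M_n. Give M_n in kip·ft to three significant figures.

M_n ≈ 495 kip·ft

Tension: T = A_s f_y = 3.98 × 60 = 238.8 kips.
Try a within the flange: a = T/(0.85 f'_c b_f) = 238.8/(0.85 × 3.5 × 54) = 1.486 in.
Since a = 1.486 ≤ h_f = 4.1 in, the stress block lies entirely in the flange; analyse as a rectangular beam of width b_f.
M_n = T(d − a/2) = 238.8 × (25.6 − 0.743) = 5935.9 kip·in.
M_n = 5935.9/12 = 494.66 kip·ft.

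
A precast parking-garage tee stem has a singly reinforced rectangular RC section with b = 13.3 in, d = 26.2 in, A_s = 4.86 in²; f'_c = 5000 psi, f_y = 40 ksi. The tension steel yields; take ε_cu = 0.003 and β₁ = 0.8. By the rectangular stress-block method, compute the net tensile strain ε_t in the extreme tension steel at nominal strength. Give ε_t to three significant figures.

a = A_s f_y/(0.85 f'_c b) = 3.439 in.
β₁ = 0.8, so c = a/β₁ = 3.439/0.8 = 4.299 in.
From the linear strain diagram with ε_cu = 0.003: ε_t = 0.003 (d − c)/c = 0.003 × (26.2 − 4.299)/4.299 = 0.0153.
Since ε_t ≥ 0.005, the section is tension-controlled.

ε_t ≈ 0.0153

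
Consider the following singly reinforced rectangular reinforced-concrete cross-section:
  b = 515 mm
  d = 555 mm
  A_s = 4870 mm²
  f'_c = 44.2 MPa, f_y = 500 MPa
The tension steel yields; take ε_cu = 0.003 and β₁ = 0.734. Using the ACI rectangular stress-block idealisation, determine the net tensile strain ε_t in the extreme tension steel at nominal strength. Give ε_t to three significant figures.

a = A_s f_y/(0.85 f'_c b) = 125.85 mm.
β₁ = 0.734, so c = a/β₁ = 125.85/0.734 = 171.46 mm.
From the linear strain diagram with ε_cu = 0.003: ε_t = 0.003 (d − c)/c = 0.003 × (555 − 171.46)/171.46 = 0.00671.
Since ε_t ≥ 0.005, the section is tension-controlled.

ε_t ≈ 0.00671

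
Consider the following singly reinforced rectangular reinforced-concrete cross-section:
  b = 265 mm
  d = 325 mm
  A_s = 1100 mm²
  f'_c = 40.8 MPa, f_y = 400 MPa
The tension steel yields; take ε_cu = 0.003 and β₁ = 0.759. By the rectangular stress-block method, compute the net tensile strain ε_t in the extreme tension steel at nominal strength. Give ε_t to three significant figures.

a = A_s f_y/(0.85 f'_c b) = 47.88 mm.
β₁ = 0.759, so c = a/β₁ = 47.88/0.759 = 63.08 mm.
From the linear strain diagram with ε_cu = 0.003: ε_t = 0.003 (d − c)/c = 0.003 × (325 − 63.08)/63.08 = 0.0125.
Since ε_t ≥ 0.005, the section is tension-controlled.

ε_t ≈ 0.0125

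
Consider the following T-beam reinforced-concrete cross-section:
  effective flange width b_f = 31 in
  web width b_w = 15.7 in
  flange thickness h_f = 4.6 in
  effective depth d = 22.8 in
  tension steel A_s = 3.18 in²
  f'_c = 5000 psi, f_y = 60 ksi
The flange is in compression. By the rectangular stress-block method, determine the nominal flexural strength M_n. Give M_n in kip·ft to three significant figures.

M_n ≈ 351 kip·ft

Tension: T = A_s f_y = 3.18 × 60 = 190.8 kips.
Try a within the flange: a = T/(0.85 f'_c b_f) = 190.8/(0.85 × 5 × 31) = 1.448 in.
Since a = 1.448 ≤ h_f = 4.6 in, the stress block lies entirely in the flange; analyse as a rectangular beam of width b_f.
M_n = T(d − a/2) = 190.8 × (22.8 − 0.724) = 4212.1 kip·in.
M_n = 4212.1/12 = 351.01 kip·ft.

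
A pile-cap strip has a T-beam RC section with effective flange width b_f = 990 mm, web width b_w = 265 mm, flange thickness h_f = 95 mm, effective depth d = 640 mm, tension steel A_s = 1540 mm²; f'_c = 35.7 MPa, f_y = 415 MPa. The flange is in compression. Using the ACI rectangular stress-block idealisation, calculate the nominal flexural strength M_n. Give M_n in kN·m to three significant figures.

M_n ≈ 402 kN·m

Tension: T = A_s f_y = 1540 × 415 = 639100 N.
Try a within the flange: a = T/(0.85 f'_c b_f) = 639100/(0.85 × 35.7 × 990) = 21.27 mm.
Since a = 21.27 ≤ h_f = 95 mm, the stress block lies entirely in the flange; analyse as a rectangular beam of width b_f.
M_n = T(d − a/2) = 639100 × (640 − 10.635) = 402.23 × 10⁶ N·mm.
M_n = 402.23 kN·m.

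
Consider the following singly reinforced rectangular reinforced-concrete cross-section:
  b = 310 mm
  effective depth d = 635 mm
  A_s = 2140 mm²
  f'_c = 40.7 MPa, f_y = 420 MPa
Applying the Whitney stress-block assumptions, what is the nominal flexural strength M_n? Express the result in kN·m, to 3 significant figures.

M_n ≈ 533 kN·m

T = A_s f_y = 2140 × 420 = 898800 N = 898.8 kN.
From C = T: a = T/(0.85 f'_c b) = 898800/(0.85 × 40.7 × 310) = 83.81 mm.
M_n = T(d − a/2) = 898.8 kN × (635 − 41.905) mm = 533.07 kN·m.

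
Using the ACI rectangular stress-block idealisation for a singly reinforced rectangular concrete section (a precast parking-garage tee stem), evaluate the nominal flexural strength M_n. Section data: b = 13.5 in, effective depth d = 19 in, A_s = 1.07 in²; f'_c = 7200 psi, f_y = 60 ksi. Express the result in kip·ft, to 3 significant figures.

M_n ≈ 99.6 kip·ft

T = A_s f_y = 1.07 × 60 = 64.2 kips.
a = T/(0.85 f'_c b) = 64.2/(0.85 × 7.2 × 13.5) = 0.777 in.
M_n = T(d − a/2) = 64.2 × (19 − 0.3885) = 1194.9 kip·in = 1194.9/12 = 99.58 kip·ft.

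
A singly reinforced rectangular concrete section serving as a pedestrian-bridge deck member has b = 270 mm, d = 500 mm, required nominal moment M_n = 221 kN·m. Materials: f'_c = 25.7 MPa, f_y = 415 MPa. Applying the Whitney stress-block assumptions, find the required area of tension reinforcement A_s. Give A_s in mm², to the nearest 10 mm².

With M_n = 0.85 f'_c a b (d − a/2), solve the quadratic for a:
a = d − √(d² − 2M_n/(0.85 f'_c b)) = 500 − √(500² − 2 × 221×10⁶/(0.85 × 25.7 × 270)) = 81.60 mm.
A_s = 0.85 f'_c a b / f_y = 0.85 × 25.7 × 81.60 × 270 / 415 = 1159.7 mm².

A_s ≈ 1160 mm²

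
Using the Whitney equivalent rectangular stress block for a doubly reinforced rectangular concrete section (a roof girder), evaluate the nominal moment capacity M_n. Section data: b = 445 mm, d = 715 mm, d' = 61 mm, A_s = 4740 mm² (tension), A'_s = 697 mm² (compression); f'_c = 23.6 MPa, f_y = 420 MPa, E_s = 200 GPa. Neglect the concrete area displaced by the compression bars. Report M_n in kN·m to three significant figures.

Assume both tension and compression steel yield.
Net tension couple steel: A_s − A'_s = 4043 mm².
a = (A_s − A'_s) f_y / (0.85 f'_c b) = 1698060/(0.85 × 23.6 × 445) = 190.22 mm.
c = a/β₁ = 190.22/0.85 = 223.79 mm; ε'_s = 0.003(c − d')/c = 0.0022 ≥ f_y/E_s = 0.0021, so compression steel does yield.
M_n = (A_s − A'_s) f_y (d − a/2) + A'_s f_y (d − d') = [1698060 × (715 − 95.11) + 292740 × (715 − 61)] × 10⁻⁶ = 1052.61 + 191.45 = 1244.06 kN·m.

M_n ≈ 1240 kN·m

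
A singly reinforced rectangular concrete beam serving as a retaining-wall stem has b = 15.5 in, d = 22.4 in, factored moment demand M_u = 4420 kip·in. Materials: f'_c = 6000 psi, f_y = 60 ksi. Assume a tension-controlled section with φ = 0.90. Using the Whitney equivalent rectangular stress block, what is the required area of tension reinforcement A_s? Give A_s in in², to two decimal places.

A_s ≈ 3.91 in²

M_n = M_u/φ = 4420/0.90 = 4911.11 kip·in.
From M_n = 0.85 f'_c a b (d − a/2):
a = d − √(d² − 2M_n/(0.85 f'_c b)) = 22.4 − √(22.4² − 2 × 4911.11/(0.85 × 6 × 15.5)) = 2.970 in.
A_s = 0.85 f'_c a b / f_y = 0.85 × 6 × 2.970 × 15.5 / 60 = 3.913 in².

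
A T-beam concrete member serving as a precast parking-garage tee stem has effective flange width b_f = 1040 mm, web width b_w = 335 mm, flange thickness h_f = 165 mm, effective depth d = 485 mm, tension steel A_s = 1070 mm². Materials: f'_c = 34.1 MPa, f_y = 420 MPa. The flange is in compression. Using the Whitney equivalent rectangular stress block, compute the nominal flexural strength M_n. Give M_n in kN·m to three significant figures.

M_n ≈ 215 kN·m

Tension: T = A_s f_y = 1070 × 420 = 449400 N.
Try a within the flange: a = T/(0.85 f'_c b_f) = 449400/(0.85 × 34.1 × 1040) = 14.91 mm.
Since a = 14.91 ≤ h_f = 165 mm, the stress block lies entirely in the flange; analyse as a rectangular beam of width b_f.
M_n = T(d − a/2) = 449400 × (485 − 7.455) = 214.61 × 10⁶ N·mm.
M_n = 214.61 kN·m.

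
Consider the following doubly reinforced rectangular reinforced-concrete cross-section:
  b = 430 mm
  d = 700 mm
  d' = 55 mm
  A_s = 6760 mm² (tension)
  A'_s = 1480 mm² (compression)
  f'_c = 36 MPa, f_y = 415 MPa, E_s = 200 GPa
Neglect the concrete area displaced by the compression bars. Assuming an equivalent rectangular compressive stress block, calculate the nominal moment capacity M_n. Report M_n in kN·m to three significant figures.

Assume both tension and compression steel yield.
Net tension couple steel: A_s − A'_s = 5280 mm².
a = (A_s − A'_s) f_y / (0.85 f'_c b) = 2191200/(0.85 × 36 × 430) = 166.53 mm.
c = a/β₁ = 166.53/0.793 = 210.00 mm; ε'_s = 0.003(c − d')/c = 0.0022 ≥ f_y/E_s = 0.0021, so compression steel does yield.
M_n = (A_s − A'_s) f_y (d − a/2) + A'_s f_y (d − d') = [2191200 × (700 − 83.265) + 614200 × (700 − 55)] × 10⁻⁶ = 1351.39 + 396.16 = 1747.55 kN·m.

M_n ≈ 1750 kN·m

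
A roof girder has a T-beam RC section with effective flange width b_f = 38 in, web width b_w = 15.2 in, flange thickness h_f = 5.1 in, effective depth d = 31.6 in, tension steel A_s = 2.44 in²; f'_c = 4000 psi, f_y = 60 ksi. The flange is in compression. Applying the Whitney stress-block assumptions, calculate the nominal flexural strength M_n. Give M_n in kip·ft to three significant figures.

M_n ≈ 379 kip·ft

Tension: T = A_s f_y = 2.44 × 60 = 146.4 kips.
Try a within the flange: a = T/(0.85 f'_c b_f) = 146.4/(0.85 × 4 × 38) = 1.133 in.
Since a = 1.133 ≤ h_f = 5.1 in, the stress block lies entirely in the flange; analyse as a rectangular beam of width b_f.
M_n = T(d − a/2) = 146.4 × (31.6 − 0.5665) = 4543.3 kip·in.
M_n = 4543.3/12 = 378.61 kip·ft.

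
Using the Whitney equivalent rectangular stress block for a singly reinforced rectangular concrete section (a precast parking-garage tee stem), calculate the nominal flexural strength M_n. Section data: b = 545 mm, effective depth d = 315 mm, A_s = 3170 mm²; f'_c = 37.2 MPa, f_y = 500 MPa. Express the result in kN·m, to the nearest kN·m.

T = A_s f_y = 3170 × 500 = 1585000 N = 1585 kN.
From C = T: a = T/(0.85 f'_c b) = 1585000/(0.85 × 37.2 × 545) = 91.98 mm.
M_n = T(d − a/2) = 1585 kN × (315 − 45.99) mm = 426.38 kN·m.

M_n ≈ 426 kN·m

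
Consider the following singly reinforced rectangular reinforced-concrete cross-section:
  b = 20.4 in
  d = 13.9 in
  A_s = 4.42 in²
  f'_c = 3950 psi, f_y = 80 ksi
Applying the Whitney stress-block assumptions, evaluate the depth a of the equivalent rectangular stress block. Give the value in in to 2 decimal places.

a ≈ 5.16 in

T = A_s f_y = 4.42 × 80 = 353.6 kips.
a = T/(0.85 f'_c b) = 353.6/(0.85 × 3.95 × 20.4) = 5.16 in.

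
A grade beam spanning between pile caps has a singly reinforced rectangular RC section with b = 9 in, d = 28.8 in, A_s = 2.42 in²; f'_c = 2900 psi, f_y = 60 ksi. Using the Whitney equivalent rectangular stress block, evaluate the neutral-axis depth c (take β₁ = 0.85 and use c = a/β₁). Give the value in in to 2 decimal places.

c ≈ 7.70 in

T = A_s f_y = 2.42 × 60 = 145.2 kips.
a = T/(0.85 f'_c b) = 145.2/(0.85 × 2.9 × 9) = 6.5450 in.
With β₁ = 0.85, c = a/β₁ = 6.5450/0.85 = 7.70 in.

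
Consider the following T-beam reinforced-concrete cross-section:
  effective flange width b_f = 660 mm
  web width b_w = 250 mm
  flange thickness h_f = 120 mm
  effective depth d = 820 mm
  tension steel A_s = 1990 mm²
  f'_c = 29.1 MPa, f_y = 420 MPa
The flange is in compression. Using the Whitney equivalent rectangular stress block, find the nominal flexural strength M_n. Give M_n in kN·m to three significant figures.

M_n ≈ 664 kN·m

Tension: T = A_s f_y = 1990 × 420 = 835800 N.
Try a within the flange: a = T/(0.85 f'_c b_f) = 835800/(0.85 × 29.1 × 660) = 51.20 mm.
Since a = 51.20 ≤ h_f = 120 mm, the stress block lies entirely in the flange; analyse as a rectangular beam of width b_f.
M_n = T(d − a/2) = 835800 × (820 − 25.6) = 663.96 × 10⁶ N·mm.
M_n = 663.96 kN·m.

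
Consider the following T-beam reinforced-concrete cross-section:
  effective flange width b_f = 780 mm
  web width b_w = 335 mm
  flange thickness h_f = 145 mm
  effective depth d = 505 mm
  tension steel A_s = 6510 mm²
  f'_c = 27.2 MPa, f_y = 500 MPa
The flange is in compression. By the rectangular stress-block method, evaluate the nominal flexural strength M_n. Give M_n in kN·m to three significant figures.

Tension: T = A_s f_y = 6510 × 500 = 3255000 N.
Try a within the flange: a = T/(0.85 f'_c b_f) = 3255000/(0.85 × 27.2 × 780) = 180.50 mm.
a = 180.50 > h_f = 145 mm: the block extends into the web. Split into flange-overhang and web parts.
C_f = 0.85 f'_c (b_f − b_w) h_f = 0.85 × 27.2 × (780 − 335) × 145 = 1491818 N.
Remaining web compression depth: a_w = (T − C_f)/(0.85 f'_c b_w) = (3255000 − 1491818)/(0.85 × 27.2 × 335) = 227.65 mm.
M_n = C_f(d − h_f/2) + (T − C_f)(d − a_w/2) = 1491818 × (505 − 72.5) + 1763182 × (505 − 113.825) = 645.21 + 689.71 = 1334.92 × 10⁶ N·mm.
M_n = 1334.92 kN·m.

M_n ≈ 1330 kN·m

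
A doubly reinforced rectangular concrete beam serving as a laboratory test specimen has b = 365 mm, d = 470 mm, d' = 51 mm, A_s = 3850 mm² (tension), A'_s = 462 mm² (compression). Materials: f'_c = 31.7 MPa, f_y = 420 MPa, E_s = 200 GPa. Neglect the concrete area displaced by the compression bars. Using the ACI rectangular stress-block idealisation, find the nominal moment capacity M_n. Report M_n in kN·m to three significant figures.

M_n ≈ 647 kN·m

Assume both tension and compression steel yield.
Net tension couple steel: A_s − A'_s = 3388 mm².
a = (A_s − A'_s) f_y / (0.85 f'_c b) = 1422960/(0.85 × 31.7 × 365) = 144.68 mm.
c = a/β₁ = 144.68/0.824 = 175.58 mm; ε'_s = 0.003(c − d')/c = 0.0021 ≥ f_y/E_s = 0.0021, so compression steel does yield.
M_n = (A_s − A'_s) f_y (d − a/2) + A'_s f_y (d − d') = [1422960 × (470 − 72.34) + 194040 × (470 − 51)] × 10⁻⁶ = 565.85 + 81.30 = 647.15 kN·m.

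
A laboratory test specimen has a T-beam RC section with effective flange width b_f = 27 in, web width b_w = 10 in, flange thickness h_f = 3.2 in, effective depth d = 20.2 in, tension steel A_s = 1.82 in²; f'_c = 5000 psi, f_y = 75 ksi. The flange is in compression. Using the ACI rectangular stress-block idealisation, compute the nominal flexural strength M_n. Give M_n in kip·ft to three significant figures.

M_n ≈ 223 kip·ft

Tension: T = A_s f_y = 1.82 × 75 = 136.5 kips.
Try a within the flange: a = T/(0.85 f'_c b_f) = 136.5/(0.85 × 5 × 27) = 1.190 in.
Since a = 1.190 ≤ h_f = 3.2 in, the stress block lies entirely in the flange; analyse as a rectangular beam of width b_f.
M_n = T(d − a/2) = 136.5 × (20.2 − 0.595) = 2676.1 kip·in.
M_n = 2676.1/12 = 223.01 kip·ft.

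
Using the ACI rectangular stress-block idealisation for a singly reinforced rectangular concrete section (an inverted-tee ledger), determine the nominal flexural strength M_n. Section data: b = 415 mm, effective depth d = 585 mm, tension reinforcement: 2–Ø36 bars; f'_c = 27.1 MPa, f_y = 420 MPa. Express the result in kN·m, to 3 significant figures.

A_s = 2 × 1018 = 2036 mm².
T = A_s f_y = 2036 × 420 = 855120 N = 855.12 kN.
From C = T: a = T/(0.85 f'_c b) = 855120/(0.85 × 27.1 × 415) = 89.45 mm.
M_n = T(d − a/2) = 855.12 kN × (585 − 44.725) mm = 462.00 kN·m.

M_n ≈ 462 kN·m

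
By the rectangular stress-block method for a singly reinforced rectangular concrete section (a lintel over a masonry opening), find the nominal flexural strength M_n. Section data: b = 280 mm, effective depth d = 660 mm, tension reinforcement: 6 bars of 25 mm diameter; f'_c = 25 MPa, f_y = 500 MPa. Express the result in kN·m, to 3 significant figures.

A_s = 6 × 491 = 2946 mm².
T = A_s f_y = 2946 × 500 = 1473000 N = 1473 kN.
From C = T: a = T/(0.85 f'_c b) = 1473000/(0.85 × 25 × 280) = 247.56 mm.
M_n = T(d − a/2) = 1473 kN × (660 − 123.78) mm = 789.85 kN·m.

M_n ≈ 790 kN·m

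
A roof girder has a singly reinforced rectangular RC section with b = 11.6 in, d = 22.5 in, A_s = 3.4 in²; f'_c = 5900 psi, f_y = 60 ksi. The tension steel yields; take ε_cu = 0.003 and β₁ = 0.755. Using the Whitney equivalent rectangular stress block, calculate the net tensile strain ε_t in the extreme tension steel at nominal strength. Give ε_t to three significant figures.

ε_t ≈ 0.0115

a = A_s f_y/(0.85 f'_c b) = 3.507 in.
β₁ = 0.755, so c = a/β₁ = 3.507/0.755 = 4.645 in.
From the linear strain diagram with ε_cu = 0.003: ε_t = 0.003 (d − c)/c = 0.003 × (22.5 − 4.645)/4.645 = 0.0115.
Since ε_t ≥ 0.005, the section is tension-controlled.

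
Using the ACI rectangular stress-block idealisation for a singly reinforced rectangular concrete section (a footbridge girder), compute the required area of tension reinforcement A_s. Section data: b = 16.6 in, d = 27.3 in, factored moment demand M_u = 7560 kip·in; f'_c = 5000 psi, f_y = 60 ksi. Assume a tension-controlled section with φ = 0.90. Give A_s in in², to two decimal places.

A_s ≈ 5.62 in²

M_n = M_u/φ = 7560/0.90 = 8400 kip·in.
From M_n = 0.85 f'_c a b (d − a/2):
a = d − √(d² − 2M_n/(0.85 f'_c b)) = 27.3 − √(27.3² − 2 × 8400/(0.85 × 5 × 16.6)) = 4.780 in.
A_s = 0.85 f'_c a b / f_y = 0.85 × 5 × 4.780 × 16.6 / 60 = 5.620 in².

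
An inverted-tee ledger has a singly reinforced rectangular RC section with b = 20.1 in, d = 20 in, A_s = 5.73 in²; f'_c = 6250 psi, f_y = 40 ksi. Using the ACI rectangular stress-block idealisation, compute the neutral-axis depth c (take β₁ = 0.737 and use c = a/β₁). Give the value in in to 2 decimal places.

c ≈ 2.91 in

T = A_s f_y = 5.73 × 40 = 229.2 kips.
a = T/(0.85 f'_c b) = 229.2/(0.85 × 6.25 × 20.1) = 2.1464 in.
With β₁ = 0.737, c = a/β₁ = 2.1464/0.737 = 2.91 in.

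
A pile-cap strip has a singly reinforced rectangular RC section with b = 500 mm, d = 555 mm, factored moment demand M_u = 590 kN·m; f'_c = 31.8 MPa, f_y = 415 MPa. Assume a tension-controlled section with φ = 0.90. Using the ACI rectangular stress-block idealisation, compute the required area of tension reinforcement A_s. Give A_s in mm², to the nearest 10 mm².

M_n = M_u/φ = 590/0.90 = 655.556 kN·m.
With M_n = 0.85 f'_c a b (d − a/2), solve the quadratic for a:
a = d − √(d² − 2M_n/(0.85 f'_c b)) = 555 − √(555² − 2 × 655.556×10⁶/(0.85 × 31.8 × 500)) = 95.64 mm.
A_s = 0.85 f'_c a b / f_y = 0.85 × 31.8 × 95.64 × 500 / 415 = 3114.6 mm².

A_s ≈ 3110 mm²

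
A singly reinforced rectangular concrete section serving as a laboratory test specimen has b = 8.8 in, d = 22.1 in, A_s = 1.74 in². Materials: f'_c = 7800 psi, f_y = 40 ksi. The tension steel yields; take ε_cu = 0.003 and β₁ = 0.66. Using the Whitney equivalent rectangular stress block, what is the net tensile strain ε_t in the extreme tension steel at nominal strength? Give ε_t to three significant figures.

ε_t ≈ 0.0337

a = A_s f_y/(0.85 f'_c b) = 1.193 in.
β₁ = 0.66, so c = a/β₁ = 1.193/0.66 = 1.808 in.
From the linear strain diagram with ε_cu = 0.003: ε_t = 0.003 (d − c)/c = 0.003 × (22.1 − 1.808)/1.808 = 0.0337.
Since ε_t ≥ 0.005, the section is tension-controlled.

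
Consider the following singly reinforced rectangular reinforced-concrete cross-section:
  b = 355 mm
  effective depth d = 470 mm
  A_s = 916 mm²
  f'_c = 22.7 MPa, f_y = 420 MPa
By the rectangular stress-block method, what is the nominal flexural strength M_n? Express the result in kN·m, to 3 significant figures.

M_n ≈ 170 kN·m

T = A_s f_y = 916 × 420 = 384720 N = 384.72 kN.
From C = T: a = T/(0.85 f'_c b) = 384720/(0.85 × 22.7 × 355) = 56.17 mm.
M_n = T(d − a/2) = 384.72 kN × (470 − 28.085) mm = 170.01 kN·m.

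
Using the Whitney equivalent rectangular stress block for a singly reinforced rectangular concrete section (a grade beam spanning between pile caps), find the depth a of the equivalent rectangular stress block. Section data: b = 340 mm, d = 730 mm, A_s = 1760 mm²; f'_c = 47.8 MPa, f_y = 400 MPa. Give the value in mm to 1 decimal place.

a ≈ 51.0 mm

T = A_s f_y = 1760 × 400 = 704000 N = 704 kN.
Setting C = 0.85 f'_c a b equal to T: a = 704000/(0.85 × 47.8 × 340) = 51.0 mm.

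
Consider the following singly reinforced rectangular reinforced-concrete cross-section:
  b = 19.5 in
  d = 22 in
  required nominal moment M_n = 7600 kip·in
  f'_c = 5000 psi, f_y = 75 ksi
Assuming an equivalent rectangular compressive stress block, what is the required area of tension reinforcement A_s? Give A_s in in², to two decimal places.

From M_n = 0.85 f'_c a b (d − a/2):
a = d − √(d² − 2M_n/(0.85 f'_c b)) = 22 − √(22² − 2 × 7600/(0.85 × 5 × 19.5)) = 4.662 in.
A_s = 0.85 f'_c a b / f_y = 0.85 × 5 × 4.662 × 19.5 / 75 = 5.152 in².

A_s ≈ 5.15 in²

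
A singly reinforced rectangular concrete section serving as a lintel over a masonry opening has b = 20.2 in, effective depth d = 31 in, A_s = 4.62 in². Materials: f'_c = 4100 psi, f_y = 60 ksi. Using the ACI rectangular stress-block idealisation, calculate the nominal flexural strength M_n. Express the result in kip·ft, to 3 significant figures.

M_n ≈ 671 kip·ft

T = A_s f_y = 4.62 × 60 = 277.2 kips.
a = T/(0.85 f'_c b) = 277.2/(0.85 × 4.1 × 20.2) = 3.938 in.
M_n = T(d − a/2) = 277.2 × (31 − 1.969) = 8047.4 kip·in = 8047.4/12 = 670.62 kip·ft.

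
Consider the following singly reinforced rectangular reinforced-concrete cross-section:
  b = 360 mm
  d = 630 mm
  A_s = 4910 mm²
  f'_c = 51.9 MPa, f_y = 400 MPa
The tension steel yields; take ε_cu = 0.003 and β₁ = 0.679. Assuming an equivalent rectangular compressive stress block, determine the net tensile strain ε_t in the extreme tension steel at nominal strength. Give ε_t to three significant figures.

a = A_s f_y/(0.85 f'_c b) = 123.67 mm.
β₁ = 0.679, so c = a/β₁ = 123.67/0.679 = 182.14 mm.
From the linear strain diagram with ε_cu = 0.003: ε_t = 0.003 (d − c)/c = 0.003 × (630 − 182.14)/182.14 = 0.00738.
Since ε_t ≥ 0.005, the section is tension-controlled.

ε_t ≈ 0.00738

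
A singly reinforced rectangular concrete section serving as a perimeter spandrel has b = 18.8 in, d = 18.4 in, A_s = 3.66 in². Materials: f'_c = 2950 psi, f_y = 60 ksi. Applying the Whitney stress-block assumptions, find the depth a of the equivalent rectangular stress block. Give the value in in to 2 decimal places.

T = A_s f_y = 3.66 × 60 = 219.6 kips.
a = T/(0.85 f'_c b) = 219.6/(0.85 × 2.95 × 18.8) = 4.66 in.

a ≈ 4.66 in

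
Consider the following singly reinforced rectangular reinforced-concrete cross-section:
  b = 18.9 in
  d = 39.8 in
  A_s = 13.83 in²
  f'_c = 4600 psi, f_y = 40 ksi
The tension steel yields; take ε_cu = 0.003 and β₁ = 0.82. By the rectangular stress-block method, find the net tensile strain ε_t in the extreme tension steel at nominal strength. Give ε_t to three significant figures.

a = A_s f_y/(0.85 f'_c b) = 7.486 in.
β₁ = 0.82, so c = a/β₁ = 7.486/0.82 = 9.129 in.
From the linear strain diagram with ε_cu = 0.003: ε_t = 0.003 (d − c)/c = 0.003 × (39.8 − 9.129)/9.129 = 0.0101.
Since ε_t ≥ 0.005, the section is tension-controlled.

ε_t ≈ 0.0101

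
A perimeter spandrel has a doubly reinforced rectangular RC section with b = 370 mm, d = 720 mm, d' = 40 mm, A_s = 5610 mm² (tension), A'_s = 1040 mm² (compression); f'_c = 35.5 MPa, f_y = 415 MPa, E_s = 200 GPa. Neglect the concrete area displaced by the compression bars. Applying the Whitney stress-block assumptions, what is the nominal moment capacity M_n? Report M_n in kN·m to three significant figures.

M_n ≈ 1500 kN·m

Assume both tension and compression steel yield.
Net tension couple steel: A_s − A'_s = 4570 mm².
a = (A_s − A'_s) f_y / (0.85 f'_c b) = 1896550/(0.85 × 35.5 × 370) = 169.87 mm.
c = a/β₁ = 169.87/0.796 = 213.40 mm; ε'_s = 0.003(c − d')/c = 0.0024 ≥ f_y/E_s = 0.0021, so compression steel does yield.
M_n = (A_s − A'_s) f_y (d − a/2) + A'_s f_y (d − d') = [1896550 × (720 − 84.935) + 431600 × (720 − 40)] × 10⁻⁶ = 1204.43 + 293.49 = 1497.92 kN·m.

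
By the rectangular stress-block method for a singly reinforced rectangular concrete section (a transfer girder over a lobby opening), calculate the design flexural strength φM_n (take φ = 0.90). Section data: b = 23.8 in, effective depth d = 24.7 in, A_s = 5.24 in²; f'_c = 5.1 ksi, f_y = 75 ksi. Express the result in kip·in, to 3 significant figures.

φM_n ≈ 8060 kip·in

T = A_s f_y = 5.24 × 75 = 393 kips.
a = T/(0.85 f'_c b) = 393/(0.85 × 5.1 × 23.8) = 3.809 in.
M_n = T(d − a/2) = 393 × (24.7 − 1.9045) = 8958.6 kip·in.
φM_n = 0.90 × 8958.6 = 8062.7 kip·in.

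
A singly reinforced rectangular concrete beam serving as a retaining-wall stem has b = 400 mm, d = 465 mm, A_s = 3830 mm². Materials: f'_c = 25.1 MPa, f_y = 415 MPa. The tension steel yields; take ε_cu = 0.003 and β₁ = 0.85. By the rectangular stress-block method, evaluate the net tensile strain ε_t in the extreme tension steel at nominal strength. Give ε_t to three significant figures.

ε_t ≈ 0.00337

a = A_s f_y/(0.85 f'_c b) = 186.25 mm.
β₁ = 0.85, so c = a/β₁ = 186.25/0.85 = 219.12 mm.
From the linear strain diagram with ε_cu = 0.003: ε_t = 0.003 (d − c)/c = 0.003 × (465 − 219.12)/219.12 = 0.00337.
ε_t < 0.004 — the section is over-reinforced for flexure under ACI limits.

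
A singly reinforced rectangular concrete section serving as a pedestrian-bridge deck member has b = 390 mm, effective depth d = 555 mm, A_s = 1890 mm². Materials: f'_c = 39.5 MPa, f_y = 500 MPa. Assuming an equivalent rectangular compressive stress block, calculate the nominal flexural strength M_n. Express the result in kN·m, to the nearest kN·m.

T = A_s f_y = 1890 × 500 = 945000 N = 945 kN.
From C = T: a = T/(0.85 f'_c b) = 945000/(0.85 × 39.5 × 390) = 72.17 mm.
M_n = T(d − a/2) = 945 kN × (555 − 36.085) mm = 490.37 kN·m.

M_n ≈ 490 kN·m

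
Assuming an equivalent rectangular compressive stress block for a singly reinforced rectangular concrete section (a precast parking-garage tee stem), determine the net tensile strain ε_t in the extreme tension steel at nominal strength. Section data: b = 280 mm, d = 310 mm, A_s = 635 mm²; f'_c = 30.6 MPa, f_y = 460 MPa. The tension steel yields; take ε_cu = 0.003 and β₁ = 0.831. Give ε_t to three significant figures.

ε_t ≈ 0.0163

a = A_s f_y/(0.85 f'_c b) = 40.11 mm.
β₁ = 0.831, so c = a/β₁ = 40.11/0.831 = 48.27 mm.
From the linear strain diagram with ε_cu = 0.003: ε_t = 0.003 (d − c)/c = 0.003 × (310 − 48.27)/48.27 = 0.0163.
Since ε_t ≥ 0.005, the section is tension-controlled.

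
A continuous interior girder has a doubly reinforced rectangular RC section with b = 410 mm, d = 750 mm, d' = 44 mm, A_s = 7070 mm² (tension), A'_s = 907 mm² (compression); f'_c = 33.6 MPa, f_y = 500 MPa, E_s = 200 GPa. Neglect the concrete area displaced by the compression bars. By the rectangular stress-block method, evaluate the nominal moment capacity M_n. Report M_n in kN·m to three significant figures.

M_n ≈ 2230 kN·m

Assume both tension and compression steel yield.
Net tension couple steel: A_s − A'_s = 6163 mm².
a = (A_s − A'_s) f_y / (0.85 f'_c b) = 3081500/(0.85 × 33.6 × 410) = 263.16 mm.
c = a/β₁ = 263.16/0.81 = 324.89 mm; ε'_s = 0.003(c − d')/c = 0.0026 ≥ f_y/E_s = 0.0025, so compression steel does yield.
M_n = (A_s − A'_s) f_y (d − a/2) + A'_s f_y (d − d') = [3081500 × (750 − 131.58) + 453500 × (750 − 44)] × 10⁻⁶ = 1905.66 + 320.17 = 2225.83 kN·m.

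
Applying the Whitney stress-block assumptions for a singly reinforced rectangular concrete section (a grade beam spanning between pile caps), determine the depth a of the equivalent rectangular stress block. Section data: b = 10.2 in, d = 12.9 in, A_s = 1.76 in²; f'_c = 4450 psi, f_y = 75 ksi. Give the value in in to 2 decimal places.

T = A_s f_y = 1.76 × 75 = 132 kips.
a = T/(0.85 f'_c b) = 132/(0.85 × 4.45 × 10.2) = 3.42 in.

a ≈ 3.42 in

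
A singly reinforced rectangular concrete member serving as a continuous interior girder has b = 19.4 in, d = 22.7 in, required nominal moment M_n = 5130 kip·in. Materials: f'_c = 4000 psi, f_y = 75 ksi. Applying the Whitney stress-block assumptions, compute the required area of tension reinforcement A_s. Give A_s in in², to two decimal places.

From M_n = 0.85 f'_c a b (d − a/2):
a = d − √(d² − 2M_n/(0.85 f'_c b)) = 22.7 − √(22.7² − 2 × 5130/(0.85 × 4 × 19.4)) = 3.733 in.
A_s = 0.85 f'_c a b / f_y = 0.85 × 4 × 3.733 × 19.4 / 75 = 3.283 in².

A_s ≈ 3.28 in²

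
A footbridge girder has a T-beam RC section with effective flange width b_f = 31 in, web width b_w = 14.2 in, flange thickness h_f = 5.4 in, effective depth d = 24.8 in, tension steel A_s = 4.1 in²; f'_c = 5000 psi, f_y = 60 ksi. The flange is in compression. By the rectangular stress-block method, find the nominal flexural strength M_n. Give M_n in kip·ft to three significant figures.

M_n ≈ 489 kip·ft

Tension: T = A_s f_y = 4.1 × 60 = 246 kips.
Try a within the flange: a = T/(0.85 f'_c b_f) = 246/(0.85 × 5 × 31) = 1.867 in.
Since a = 1.867 ≤ h_f = 5.4 in, the stress block lies entirely in the flange; analyse as a rectangular beam of width b_f.
M_n = T(d − a/2) = 246 × (24.8 − 0.9335) = 5871.2 kip·in.
M_n = 5871.2/12 = 489.27 kip·ft.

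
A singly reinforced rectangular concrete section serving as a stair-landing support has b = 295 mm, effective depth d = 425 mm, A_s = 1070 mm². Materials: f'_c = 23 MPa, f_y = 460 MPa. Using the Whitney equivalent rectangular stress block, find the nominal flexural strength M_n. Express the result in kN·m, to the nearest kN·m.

T = A_s f_y = 1070 × 460 = 492200 N = 492.2 kN.
From C = T: a = T/(0.85 f'_c b) = 492200/(0.85 × 23 × 295) = 85.34 mm.
M_n = T(d − a/2) = 492.2 kN × (425 − 42.67) mm = 188.18 kN·m.

M_n ≈ 188 kN·m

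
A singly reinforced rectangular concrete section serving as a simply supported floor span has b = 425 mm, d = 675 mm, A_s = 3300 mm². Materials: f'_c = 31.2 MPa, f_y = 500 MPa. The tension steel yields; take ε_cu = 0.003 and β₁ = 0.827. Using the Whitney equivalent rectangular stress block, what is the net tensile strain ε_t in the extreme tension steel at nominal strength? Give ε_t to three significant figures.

ε_t ≈ 0.00844

a = A_s f_y/(0.85 f'_c b) = 146.39 mm.
β₁ = 0.827, so c = a/β₁ = 146.39/0.827 = 177.01 mm.
From the linear strain diagram with ε_cu = 0.003: ε_t = 0.003 (d − c)/c = 0.003 × (675 − 177.01)/177.01 = 0.00844.
Since ε_t ≥ 0.005, the section is tension-controlled.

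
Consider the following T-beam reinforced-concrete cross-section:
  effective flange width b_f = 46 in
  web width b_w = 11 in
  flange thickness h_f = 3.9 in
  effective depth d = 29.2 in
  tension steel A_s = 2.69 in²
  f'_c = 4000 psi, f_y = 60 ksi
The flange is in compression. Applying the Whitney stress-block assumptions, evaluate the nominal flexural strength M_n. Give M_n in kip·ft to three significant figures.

M_n ≈ 386 kip·ft

Tension: T = A_s f_y = 2.69 × 60 = 161.4 kips.
Try a within the flange: a = T/(0.85 f'_c b_f) = 161.4/(0.85 × 4 × 46) = 1.032 in.
Since a = 1.032 ≤ h_f = 3.9 in, the stress block lies entirely in the flange; analyse as a rectangular beam of width b_f.
M_n = T(d − a/2) = 161.4 × (29.2 − 0.516) = 4629.6 kip·in.
M_n = 4629.6/12 = 385.80 kip·ft.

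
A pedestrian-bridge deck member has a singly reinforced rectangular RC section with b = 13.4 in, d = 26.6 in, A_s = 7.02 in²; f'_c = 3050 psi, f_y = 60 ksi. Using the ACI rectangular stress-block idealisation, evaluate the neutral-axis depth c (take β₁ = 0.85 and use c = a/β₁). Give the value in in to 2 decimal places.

T = A_s f_y = 7.02 × 60 = 421.2 kips.
a = T/(0.85 f'_c b) = 421.2/(0.85 × 3.05 × 13.4) = 12.1245 in.
With β₁ = 0.85, c = a/β₁ = 12.1245/0.85 = 14.26 in.

c ≈ 14.26 in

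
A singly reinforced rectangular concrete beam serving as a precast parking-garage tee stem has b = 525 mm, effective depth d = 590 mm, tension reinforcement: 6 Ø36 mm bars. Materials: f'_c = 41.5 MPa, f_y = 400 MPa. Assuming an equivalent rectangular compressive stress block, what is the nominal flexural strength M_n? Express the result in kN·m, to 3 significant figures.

A_s = 6 × 1018 = 6108 mm².
T = A_s f_y = 6108 × 400 = 2443200 N = 2443.2 kN.
From C = T: a = T/(0.85 f'_c b) = 2443200/(0.85 × 41.5 × 525) = 131.93 mm.
M_n = T(d − a/2) = 2443.2 kN × (590 − 65.965) mm = 1280.32 kN·m.

M_n ≈ 1280 kN·m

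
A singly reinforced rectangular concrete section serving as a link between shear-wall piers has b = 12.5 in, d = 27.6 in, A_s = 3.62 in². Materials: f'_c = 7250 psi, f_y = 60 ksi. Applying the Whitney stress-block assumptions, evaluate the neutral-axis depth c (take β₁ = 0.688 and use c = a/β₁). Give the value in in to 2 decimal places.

T = A_s f_y = 3.62 × 60 = 217.2 kips.
a = T/(0.85 f'_c b) = 217.2/(0.85 × 7.25 × 12.5) = 2.8196 in.
With β₁ = 0.688, c = a/β₁ = 2.8196/0.688 = 4.10 in.

c ≈ 4.10 in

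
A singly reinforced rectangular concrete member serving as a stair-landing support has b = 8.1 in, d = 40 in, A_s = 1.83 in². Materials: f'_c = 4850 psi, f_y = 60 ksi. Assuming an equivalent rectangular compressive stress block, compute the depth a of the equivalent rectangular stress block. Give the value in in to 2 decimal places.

a ≈ 3.29 in

T = A_s f_y = 1.83 × 60 = 109.8 kips.
a = T/(0.85 f'_c b) = 109.8/(0.85 × 4.85 × 8.1) = 3.29 in.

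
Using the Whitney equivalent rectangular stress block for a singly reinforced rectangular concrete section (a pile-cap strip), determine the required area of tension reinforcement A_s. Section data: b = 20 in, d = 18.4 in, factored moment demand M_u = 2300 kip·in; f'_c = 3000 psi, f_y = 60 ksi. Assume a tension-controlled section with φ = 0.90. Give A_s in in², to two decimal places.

A_s ≈ 2.52 in²

M_n = M_u/φ = 2300/0.90 = 2555.56 kip·in.
From M_n = 0.85 f'_c a b (d − a/2):
a = d − √(d² − 2M_n/(0.85 f'_c b)) = 18.4 − √(18.4² − 2 × 2555.56/(0.85 × 3 × 20)) = 2.962 in.
A_s = 0.85 f'_c a b / f_y = 0.85 × 3 × 2.962 × 20 / 60 = 2.518 in².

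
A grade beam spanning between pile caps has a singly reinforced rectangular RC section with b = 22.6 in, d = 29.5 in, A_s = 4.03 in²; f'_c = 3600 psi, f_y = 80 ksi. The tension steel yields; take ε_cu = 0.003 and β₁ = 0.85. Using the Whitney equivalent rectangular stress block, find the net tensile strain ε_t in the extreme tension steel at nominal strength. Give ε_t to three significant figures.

ε_t ≈ 0.0131

a = A_s f_y/(0.85 f'_c b) = 4.662 in.
β₁ = 0.85, so c = a/β₁ = 4.662/0.85 = 5.485 in.
From the linear strain diagram with ε_cu = 0.003: ε_t = 0.003 (d − c)/c = 0.003 × (29.5 − 5.485)/5.485 = 0.0131.
Since ε_t ≥ 0.005, the section is tension-controlled.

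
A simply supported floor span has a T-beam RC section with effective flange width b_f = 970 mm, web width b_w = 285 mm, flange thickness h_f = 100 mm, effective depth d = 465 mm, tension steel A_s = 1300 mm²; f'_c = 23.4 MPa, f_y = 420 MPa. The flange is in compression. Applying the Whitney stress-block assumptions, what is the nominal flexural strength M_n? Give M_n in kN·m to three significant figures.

Tension: T = A_s f_y = 1300 × 420 = 546000 N.
Try a within the flange: a = T/(0.85 f'_c b_f) = 546000/(0.85 × 23.4 × 970) = 28.30 mm.
Since a = 28.30 ≤ h_f = 100 mm, the stress block lies entirely in the flange; analyse as a rectangular beam of width b_f.
M_n = T(d − a/2) = 546000 × (465 − 14.15) = 246.16 × 10⁶ N·mm.
M_n = 246.16 kN·m.

M_n ≈ 246 kN·m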